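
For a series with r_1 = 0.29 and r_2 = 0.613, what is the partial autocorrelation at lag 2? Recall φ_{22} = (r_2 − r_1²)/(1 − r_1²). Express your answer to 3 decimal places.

0.577

φ_{22} = (r_2 − r_1²) / (1 − r_1²)
r_1² = (0.29)² = 0.0841
Numerator = 0.613 − 0.0841 = 0.5289; denominator = 1 − 0.0841 = 0.9159
φ_{22} = 0.5289 / 0.9159 = 0.577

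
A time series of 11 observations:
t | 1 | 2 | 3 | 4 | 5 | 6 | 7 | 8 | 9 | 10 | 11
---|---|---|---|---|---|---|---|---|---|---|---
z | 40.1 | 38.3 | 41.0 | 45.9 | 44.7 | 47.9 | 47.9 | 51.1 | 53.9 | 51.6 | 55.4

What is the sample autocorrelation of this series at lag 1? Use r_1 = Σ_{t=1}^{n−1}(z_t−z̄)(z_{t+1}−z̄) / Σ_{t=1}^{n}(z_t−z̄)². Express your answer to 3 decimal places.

Mean z̄ = (40.1 + 38.3 + 41.0 + 45.9 + 44.7 + 47.9 + 47.9 + 51.1 + 53.9 + 51.6 + 55.4)/11 = 47.0727
Numerator Σ_{t=1}^{10}(z_t−z̄)(z_{t+1}−z̄) = 222.5056
Denominator Σ(z_t−z̄)² = 323.5018
r_1 = 222.5056 / 323.5018 = 0.688

0.688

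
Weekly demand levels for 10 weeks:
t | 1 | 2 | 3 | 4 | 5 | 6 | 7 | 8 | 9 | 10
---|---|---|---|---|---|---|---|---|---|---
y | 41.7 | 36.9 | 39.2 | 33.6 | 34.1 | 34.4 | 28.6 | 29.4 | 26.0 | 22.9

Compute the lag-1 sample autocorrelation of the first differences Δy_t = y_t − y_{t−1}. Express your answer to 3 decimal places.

First differences Δy: -4.8, 2.3, -5.6, 0.5, 0.3, -5.8, 0.8, -3.4, -3.1
Mean of differences = -2.0889
Numerator Σ(Δy_t−Δȳ)(Δy_{t+1}−Δȳ) = -52.2623
Denominator Σ(Δy_t−Δȳ)² = 76.2089
r_1(Δy) = -52.2623 / 76.2089 = -0.686

-0.686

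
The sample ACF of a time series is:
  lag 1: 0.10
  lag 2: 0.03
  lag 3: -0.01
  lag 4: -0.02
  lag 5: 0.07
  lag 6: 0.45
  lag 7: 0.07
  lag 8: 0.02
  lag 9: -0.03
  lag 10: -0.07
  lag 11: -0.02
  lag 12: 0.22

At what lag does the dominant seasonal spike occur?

The largest autocorrelation is r_6 = 0.45, with a weaker echo at lag 12 (0.22); the remaining lags stay at or below 0.10.
The dominant spike at lag 6 indicates a seasonal period of 6.

6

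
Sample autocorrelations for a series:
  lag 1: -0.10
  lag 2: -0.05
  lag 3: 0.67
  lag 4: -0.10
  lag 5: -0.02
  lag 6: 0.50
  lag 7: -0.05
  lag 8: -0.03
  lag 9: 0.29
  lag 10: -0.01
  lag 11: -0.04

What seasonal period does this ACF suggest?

3

The largest autocorrelation is r_3 = 0.67, with weaker echoes at lags 6 (0.50) and 9 (0.29); the remaining lags stay at or below -0.01.
The dominant spike at lag 3 indicates a seasonal period of 3.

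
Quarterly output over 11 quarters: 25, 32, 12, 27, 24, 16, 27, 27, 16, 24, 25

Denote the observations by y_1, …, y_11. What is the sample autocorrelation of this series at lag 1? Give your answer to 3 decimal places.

-0.483

Mean ȳ = (25 + 32 + 12 + 27 + 24 + 16 + 27 + 27 + 16 + 24 + 25)/11 = 23.1818
Numerator Σ_{t=1}^{10}(y_t−ȳ)(y_{t+1}−ȳ) = -172.6694
Denominator Σ(y_t−ȳ)² = 357.6364
r_1 = -172.6694 / 357.6364 = -0.483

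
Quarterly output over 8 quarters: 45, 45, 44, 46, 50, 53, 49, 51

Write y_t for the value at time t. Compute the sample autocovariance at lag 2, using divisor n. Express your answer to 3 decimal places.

2.137

Mean ȳ = (45 + 45 + 44 + 46 + 50 + 53 + 49 + 51)/8 = 47.8750
Σ_{t=1}^{6}(y_t−ȳ)(y_{t+2}−ȳ) = 17.0938
γ_2 = 17.0938 / 8 = 2.137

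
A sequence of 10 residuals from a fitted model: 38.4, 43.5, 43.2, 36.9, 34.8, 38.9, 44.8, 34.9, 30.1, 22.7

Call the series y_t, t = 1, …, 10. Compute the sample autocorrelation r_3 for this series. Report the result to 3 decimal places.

Mean ȳ = (38.4 + 43.5 + 43.2 + 36.9 + 34.8 + 38.9 + 44.8 + 34.9 + 30.1 + 22.7)/10 = 36.8200
Σ(y_t−ȳ)(y_{t+3}−ȳ) = (0.1264) + (-13.4936) + (13.2704) + (0.6384) + (3.8784) + (-13.9776) + (-112.6776) = -122.2352
Denominator Σ(y_t−ȳ)² = 408.1360
r_3 = -122.2352 / 408.1360 = -0.299

-0.299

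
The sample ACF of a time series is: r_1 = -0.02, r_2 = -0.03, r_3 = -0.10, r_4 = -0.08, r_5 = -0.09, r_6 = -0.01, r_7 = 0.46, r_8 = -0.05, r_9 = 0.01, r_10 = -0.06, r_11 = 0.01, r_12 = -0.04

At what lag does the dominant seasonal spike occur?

7

The largest autocorrelation is r_7 = 0.46; the remaining lags stay at or below 0.01.
The dominant spike at lag 7 indicates a seasonal period of 7.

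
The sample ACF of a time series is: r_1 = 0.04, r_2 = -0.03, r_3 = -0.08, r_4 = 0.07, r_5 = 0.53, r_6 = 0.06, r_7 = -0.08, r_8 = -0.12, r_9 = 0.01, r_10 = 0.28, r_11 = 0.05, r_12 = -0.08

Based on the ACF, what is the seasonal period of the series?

5

The largest autocorrelation is r_5 = 0.53, with a weaker echo at lag 10 (0.28); the remaining lags stay at or below 0.07.
The dominant spike at lag 5 indicates a seasonal period of 5.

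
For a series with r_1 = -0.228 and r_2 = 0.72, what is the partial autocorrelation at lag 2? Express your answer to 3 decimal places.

φ_{22} = (r_2 − r_1²) / (1 − r_1²)
r_1² = (-0.228)² = 0.051984
Numerator = 0.72 − 0.0520 = 0.6680; denominator = 1 − 0.0520 = 0.9480
φ_{22} = 0.6680 / 0.9480 = 0.705

0.705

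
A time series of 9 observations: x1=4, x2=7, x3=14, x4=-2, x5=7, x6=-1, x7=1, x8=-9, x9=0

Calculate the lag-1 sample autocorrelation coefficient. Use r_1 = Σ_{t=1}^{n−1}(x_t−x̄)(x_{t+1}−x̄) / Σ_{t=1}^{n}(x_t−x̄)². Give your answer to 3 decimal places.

0.063

Mean x̄ = (4 + 7 + 14 − 2 + 7 − 1 + 1 − 9 + 0)/9 = 2.3333
Numerator Σ_{t=1}^{8}(x_t−x̄)(x_{t+1}−x̄) = 21.8889
Denominator Σ(x_t−x̄)² = 348.0000
r_1 = 21.8889 / 348.0000 = 0.063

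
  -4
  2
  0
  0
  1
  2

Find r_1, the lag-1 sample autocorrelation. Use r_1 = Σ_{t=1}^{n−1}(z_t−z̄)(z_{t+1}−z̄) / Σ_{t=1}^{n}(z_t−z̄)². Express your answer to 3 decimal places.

-0.263

Mean z̄ = (-4 + 2 + 0 + 0 + 1 + 2)/6 = 0.1667
Σ(z_t−z̄)(z_{t+1}−z̄) = (-7.6389) + (-0.3056) + (0.0278) + (-0.1389) + (1.5278) = -6.5278
Denominator Σ(z_t−z̄)² = 24.8333
r_1 = -6.5278 / 24.8333 = -0.263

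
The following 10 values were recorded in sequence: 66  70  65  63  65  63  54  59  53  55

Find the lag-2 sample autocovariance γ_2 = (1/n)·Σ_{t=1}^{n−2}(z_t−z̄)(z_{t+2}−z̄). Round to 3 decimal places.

9.292

Mean z̄ = (66 + 70 + 65 + 63 + 65 + 63 + 54 + 59 + 53 + 55)/10 = 61.3000
Σ_{t=1}^{8}(z_t−z̄)(z_{t+2}−z̄) = 92.9200
γ_2 = 92.9200 / 10 = 9.292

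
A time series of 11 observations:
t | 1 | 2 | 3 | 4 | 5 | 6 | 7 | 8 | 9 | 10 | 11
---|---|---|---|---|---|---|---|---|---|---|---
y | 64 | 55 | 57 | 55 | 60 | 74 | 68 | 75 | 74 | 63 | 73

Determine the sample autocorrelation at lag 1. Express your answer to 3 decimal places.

Mean ȳ = (64 + 55 + 57 + 55 + 60 + 74 + 68 + 75 + 74 + 63 + 73)/11 = 65.2727
Numerator Σ_{t=1}^{10}(y_t−ȳ)(y_{t+1}−ȳ) = 289.0165
Denominator Σ(y_t−ȳ)² = 628.1818
r_1 = 289.0165 / 628.1818 = 0.460

0.460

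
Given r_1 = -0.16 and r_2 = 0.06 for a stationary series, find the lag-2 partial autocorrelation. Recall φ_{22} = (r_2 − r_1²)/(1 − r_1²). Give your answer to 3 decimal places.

0.035

φ_{22} = (r_2 − r_1²) / (1 − r_1²)
r_1² = (-0.16)² = 0.0256
Numerator = 0.06 − 0.0256 = 0.0344; denominator = 1 − 0.0256 = 0.9744
φ_{22} = 0.0344 / 0.9744 = 0.035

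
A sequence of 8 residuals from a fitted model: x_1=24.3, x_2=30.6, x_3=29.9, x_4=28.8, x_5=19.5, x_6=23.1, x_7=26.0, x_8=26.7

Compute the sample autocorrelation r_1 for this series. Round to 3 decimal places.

Mean x̄ = (24.3 + 30.6 + 29.9 + 28.8 + 19.5 + 23.1 + 26.0 + 26.7)/8 = 26.1125
Numerator Σ_{t=1}^{7}(x_t−x̄)(x_{t+1}−x̄) = 21.4636
Denominator Σ(x_t−x̄)² = 98.1488
r_1 = 21.4636 / 98.1488 = 0.219

0.219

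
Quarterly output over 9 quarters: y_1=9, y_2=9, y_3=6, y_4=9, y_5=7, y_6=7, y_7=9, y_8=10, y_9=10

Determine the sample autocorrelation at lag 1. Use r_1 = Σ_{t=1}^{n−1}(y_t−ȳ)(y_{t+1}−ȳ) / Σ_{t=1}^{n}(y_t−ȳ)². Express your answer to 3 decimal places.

Mean ȳ = (9 + 9 + 6 + 9 + 7 + 7 + 9 + 10 + 10)/9 = 8.4444
Numerator Σ_{t=1}^{8}(y_t−ȳ)(y_{t+1}−ȳ) = 1.3580
Denominator Σ(y_t−ȳ)² = 16.2222
r_1 = 1.3580 / 16.2222 = 0.084

0.084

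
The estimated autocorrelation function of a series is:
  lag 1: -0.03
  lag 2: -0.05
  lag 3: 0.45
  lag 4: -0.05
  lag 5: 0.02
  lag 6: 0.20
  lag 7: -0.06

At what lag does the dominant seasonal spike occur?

3

The largest autocorrelation is r_3 = 0.45, with a weaker echo at lag 6 (0.20); the remaining lags stay at or below 0.02.
The dominant spike at lag 3 indicates a seasonal period of 3.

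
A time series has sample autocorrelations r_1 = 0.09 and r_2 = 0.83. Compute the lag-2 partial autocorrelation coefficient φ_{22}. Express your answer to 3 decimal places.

φ_{22} = (r_2 − r_1²) / (1 − r_1²)
r_1² = (0.09)² = 0.0081
Numerator = 0.83 − 0.0081 = 0.8219; denominator = 1 − 0.0081 = 0.9919
φ_{22} = 0.8219 / 0.9919 = 0.829

0.829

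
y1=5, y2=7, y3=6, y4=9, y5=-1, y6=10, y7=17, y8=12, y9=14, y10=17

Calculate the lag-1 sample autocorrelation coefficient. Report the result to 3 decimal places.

Mean ȳ = (5 + 7 + 6 + 9 − 1 + 10 + 17 + 12 + 14 + 17)/10 = 9.6000
Numerator Σ_{t=1}^{9}(y_t−ȳ)(y_{t+1}−ȳ) = 89.4400
Denominator Σ(y_t−ȳ)² = 288.4000
r_1 = 89.4400 / 288.4000 = 0.310

0.310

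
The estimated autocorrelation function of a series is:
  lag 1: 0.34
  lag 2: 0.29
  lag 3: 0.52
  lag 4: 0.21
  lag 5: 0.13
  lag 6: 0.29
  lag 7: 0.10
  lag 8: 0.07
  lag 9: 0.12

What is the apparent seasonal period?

3

The largest autocorrelation is r_3 = 0.52; the remaining lags stay at or below 0.34. The elevated value at lag 1 (0.34), dropping to 0.29 at lag 2, reflects decaying short-term dependence rather than seasonality.
The dominant spike at lag 3 indicates a seasonal period of 3.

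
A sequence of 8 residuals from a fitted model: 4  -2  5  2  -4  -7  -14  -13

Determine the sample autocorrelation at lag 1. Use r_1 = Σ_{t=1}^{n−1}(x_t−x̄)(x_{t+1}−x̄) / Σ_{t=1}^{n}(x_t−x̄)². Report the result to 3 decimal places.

0.552

Mean x̄ = (4 − 2 + 5 + 2 − 4 − 7 − 14 − 13)/8 = -3.6250
Deviations from mean: 7.6250, 1.6250, 8.6250, 5.6250, -0.3750, -3.3750, -10.3750, -9.3750
Numerator Σ_{t=1}^{7}(x_t−x̄)(x_{t+1}−x̄) = 206.3594
Denominator Σ(x_t−x̄)² = 373.8750
r_1 = 206.3594 / 373.8750 = 0.552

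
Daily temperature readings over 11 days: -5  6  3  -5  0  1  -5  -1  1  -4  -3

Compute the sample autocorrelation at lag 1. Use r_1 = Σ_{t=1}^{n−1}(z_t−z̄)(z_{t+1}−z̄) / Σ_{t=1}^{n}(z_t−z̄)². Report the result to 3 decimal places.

-0.189

Mean z̄ = (-5 + 6 + 3 − 5 + 0 + 1 − 5 − 1 + 1 − 4 − 3)/11 = -1.0909
Numerator Σ_{t=1}^{10}(z_t−z̄)(z_{t+1}−z̄) = -25.5537
Denominator Σ(z_t−z̄)² = 134.9091
r_1 = -25.5537 / 134.9091 = -0.189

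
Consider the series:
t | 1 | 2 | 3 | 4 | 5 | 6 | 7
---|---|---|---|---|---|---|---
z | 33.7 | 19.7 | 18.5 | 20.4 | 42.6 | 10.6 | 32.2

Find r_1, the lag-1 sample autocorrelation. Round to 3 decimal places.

-0.564

Mean z̄ = (33.7 + 19.7 + 18.5 + 20.4 + 42.6 + 10.6 + 32.2)/7 = 25.3857
Deviations from mean: 8.3143, -5.6857, -6.8857, -4.9857, 17.2143, -14.7857, 6.8143
Numerator Σ_{t=1}^{6}(z_t−z̄)(z_{t+1}−z̄) = -414.8973
Denominator Σ(z_t−z̄)² = 735.1086
r_1 = -414.8973 / 735.1086 = -0.564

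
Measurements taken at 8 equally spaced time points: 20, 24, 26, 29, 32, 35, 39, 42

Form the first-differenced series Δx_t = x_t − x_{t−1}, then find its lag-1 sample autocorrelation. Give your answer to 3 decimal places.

-0.357

First differences Δx: 4, 2, 3, 3, 3, 4, 3
Mean of differences = 3.1429
Numerator Σ(Δx_t−Δx̄)(Δx_{t+1}−Δx̄) = -1.0204
Denominator Σ(Δx_t−Δx̄)² = 2.8571
r_1(Δx) = -1.0204 / 2.8571 = -0.357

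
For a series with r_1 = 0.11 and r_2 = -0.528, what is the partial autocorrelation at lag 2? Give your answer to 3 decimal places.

-0.547

φ_{22} = (r_2 − r_1²) / (1 − r_1²)
r_1² = (0.11)² = 0.0121
Numerator = -0.528 − 0.0121 = -0.5401; denominator = 1 − 0.0121 = 0.9879
φ_{22} = -0.5401 / 0.9879 = -0.547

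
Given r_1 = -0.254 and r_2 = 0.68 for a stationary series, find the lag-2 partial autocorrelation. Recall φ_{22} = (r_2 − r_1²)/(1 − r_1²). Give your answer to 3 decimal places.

0.658

φ_{22} = (r_2 − r_1²) / (1 − r_1²)
r_1² = (-0.254)² = 0.064516
Numerator = 0.68 − 0.0645 = 0.6155; denominator = 1 − 0.0645 = 0.9355
φ_{22} = 0.6155 / 0.9355 = 0.658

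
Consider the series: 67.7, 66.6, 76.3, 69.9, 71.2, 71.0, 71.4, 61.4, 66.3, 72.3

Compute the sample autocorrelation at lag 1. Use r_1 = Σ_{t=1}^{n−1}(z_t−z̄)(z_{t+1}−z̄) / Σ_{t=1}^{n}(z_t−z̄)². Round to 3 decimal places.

-0.029

Mean z̄ = (67.7 + 66.6 + 76.3 + 69.9 + 71.2 + 71.0 + 71.4 + 61.4 + 66.3 + 72.3)/10 = 69.4100
Numerator Σ_{t=1}^{9}(z_t−z̄)(z_{t+1}−z̄) = -4.3091
Denominator Σ(z_t−z̄)² = 150.4090
r_1 = -4.3091 / 150.4090 = -0.029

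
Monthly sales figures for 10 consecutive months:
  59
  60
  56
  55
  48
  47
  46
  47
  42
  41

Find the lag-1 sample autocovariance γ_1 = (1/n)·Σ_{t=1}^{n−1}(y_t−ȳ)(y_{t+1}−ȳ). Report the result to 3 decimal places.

29.589

Mean ȳ = (59 + 60 + 56 + 55 + 48 + 47 + 46 + 47 + 42 + 41)/10 = 50.1000
Σ_{t=1}^{9}(y_t−ȳ)(y_{t+1}−ȳ) = 295.8900
γ_1 = 295.8900 / 10 = 29.589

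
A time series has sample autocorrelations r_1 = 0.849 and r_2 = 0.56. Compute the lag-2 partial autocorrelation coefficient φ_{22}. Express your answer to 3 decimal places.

φ_{22} = (r_2 − r_1²) / (1 − r_1²)
r_1² = (0.849)² = 0.720801
Numerator = 0.56 − 0.7208 = -0.1608; denominator = 1 − 0.7208 = 0.2792
φ_{22} = -0.1608 / 0.2792 = -0.576

-0.576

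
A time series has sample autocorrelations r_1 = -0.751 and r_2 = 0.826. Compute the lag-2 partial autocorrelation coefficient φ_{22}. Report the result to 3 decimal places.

φ_{22} = (r_2 − r_1²) / (1 − r_1²)
r_1² = (-0.751)² = 0.564001
Numerator = 0.826 − 0.5640 = 0.2620; denominator = 1 − 0.5640 = 0.4360
φ_{22} = 0.2620 / 0.4360 = 0.601

0.601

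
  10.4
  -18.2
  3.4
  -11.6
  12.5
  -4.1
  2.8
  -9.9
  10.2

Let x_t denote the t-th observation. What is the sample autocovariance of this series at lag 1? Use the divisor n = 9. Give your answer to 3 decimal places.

-71.092

Mean x̄ = (10.4 − 18.2 + 3.4 − 11.6 + 12.5 − 4.1 + 2.8 − 9.9 + 10.2)/9 = -0.5000
Σ_{t=1}^{8}(x_t−x̄)(x_{t+1}−x̄) = -639.8300
γ_1 = -639.8300 / 9 = -71.092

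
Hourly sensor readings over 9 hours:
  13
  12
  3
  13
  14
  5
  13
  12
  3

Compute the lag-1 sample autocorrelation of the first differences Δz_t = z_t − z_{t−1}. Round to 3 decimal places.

First differences Δz: -1, -9, 10, 1, -9, 8, -1, -9
Mean of differences = -1.2500
Numerator Σ(Δz_t−Δz̄)(Δz_{t+1}−Δz̄) = -152.5625
Denominator Σ(Δz_t−Δz̄)² = 397.5000
r_1(Δz) = -152.5625 / 397.5000 = -0.384

-0.384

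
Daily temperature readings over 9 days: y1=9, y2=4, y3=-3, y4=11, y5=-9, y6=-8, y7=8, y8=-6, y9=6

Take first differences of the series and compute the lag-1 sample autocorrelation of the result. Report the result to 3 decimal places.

First differences Δy: -5, -7, 14, -20, 1, 16, -14, 12
Mean of differences = -0.3750
Numerator Σ(Δy_t−Δȳ)(Δy_{t+1}−Δȳ) = -742.8906
Denominator Σ(Δy_t−Δȳ)² = 1265.8750
r_1(Δy) = -742.8906 / 1265.8750 = -0.587

-0.587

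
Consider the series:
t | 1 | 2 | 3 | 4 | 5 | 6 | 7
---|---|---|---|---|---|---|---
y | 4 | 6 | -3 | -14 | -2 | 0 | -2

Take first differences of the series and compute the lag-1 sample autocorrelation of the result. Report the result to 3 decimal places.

-0.108

First differences Δy: 2, -9, -11, 12, 2, -2
Mean of differences = -1.0000
Numerator Σ(Δy_t−Δȳ)(Δy_{t+1}−Δȳ) = -38.0000
Denominator Σ(Δy_t−Δȳ)² = 352.0000
r_1(Δy) = -38.0000 / 352.0000 = -0.108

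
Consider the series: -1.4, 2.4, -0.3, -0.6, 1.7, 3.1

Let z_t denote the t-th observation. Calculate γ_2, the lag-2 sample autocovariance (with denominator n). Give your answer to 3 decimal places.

Mean z̄ = (-1.4 + 2.4 − 0.3 − 0.6 + 1.7 + 3.1)/6 = 0.8167
Deviations: -2.2167, 1.5833, -1.1167, -1.4167, 0.8833, 2.2833
Σ_{t=1}^{4}(z_t−z̄)(z_{t+2}−z̄) = -3.9889
γ_2 = -3.9889 / 6 = -0.665

-0.665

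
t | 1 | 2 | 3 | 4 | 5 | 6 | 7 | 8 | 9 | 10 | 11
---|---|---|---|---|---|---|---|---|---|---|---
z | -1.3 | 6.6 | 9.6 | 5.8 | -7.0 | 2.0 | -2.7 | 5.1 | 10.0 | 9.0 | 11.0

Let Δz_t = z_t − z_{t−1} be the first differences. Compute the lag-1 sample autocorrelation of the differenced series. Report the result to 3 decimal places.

First differences Δz: 7.9, 3.0, -3.8, -12.8, 9.0, -4.7, 7.8, 4.9, -1.0, 2.0
Mean of differences = 1.2300
Numerator Σ(Δz_t−Δz̄)(Δz_{t+1}−Δz̄) = -106.3649
Denominator Σ(Δz_t−Δz̄)² = 427.5010
r_1(Δz) = -106.3649 / 427.5010 = -0.249

-0.249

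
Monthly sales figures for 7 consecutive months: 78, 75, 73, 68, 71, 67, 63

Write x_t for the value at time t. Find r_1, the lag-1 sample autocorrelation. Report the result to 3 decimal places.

0.391

Mean x̄ = (78 + 75 + 73 + 68 + 71 + 67 + 63)/7 = 70.7143
Numerator Σ_{t=1}^{6}(x_t−x̄)(x_{t+1}−x̄) = 61.6327
Denominator Σ(x_t−x̄)² = 157.4286
r_1 = 61.6327 / 157.4286 = 0.391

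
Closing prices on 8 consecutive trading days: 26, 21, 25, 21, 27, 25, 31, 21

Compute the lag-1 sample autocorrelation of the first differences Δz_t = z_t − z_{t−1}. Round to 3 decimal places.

-0.599

First differences Δz: -5, 4, -4, 6, -2, 6, -10
Mean of differences = -0.7143
Numerator Σ(Δz_t−Δz̄)(Δz_{t+1}−Δz̄) = -137.3673
Denominator Σ(Δz_t−Δz̄)² = 229.4286
r_1(Δz) = -137.3673 / 229.4286 = -0.599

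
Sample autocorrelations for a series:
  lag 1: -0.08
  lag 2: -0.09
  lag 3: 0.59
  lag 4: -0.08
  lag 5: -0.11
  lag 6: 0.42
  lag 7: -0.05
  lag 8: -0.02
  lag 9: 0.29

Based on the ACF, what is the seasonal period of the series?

The largest autocorrelation is r_3 = 0.59, with weaker echoes at lags 6 (0.42) and 9 (0.29); the remaining lags stay at or below -0.02.
The dominant spike at lag 3 indicates a seasonal period of 3.

3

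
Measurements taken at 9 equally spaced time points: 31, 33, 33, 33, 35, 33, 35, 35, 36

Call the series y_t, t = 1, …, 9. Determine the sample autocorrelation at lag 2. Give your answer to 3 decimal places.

0.290

Mean ȳ = (31 + 33 + 33 + 33 + 35 + 33 + 35 + 35 + 36)/9 = 33.7778
Σ(y_t−ȳ)(y_{t+2}−ȳ) = (2.1605) + (0.6049) + (-0.9506) + (0.6049) + (1.4938) + (-0.9506) + (2.7160) = 5.6790
Denominator Σ(y_t−ȳ)² = 19.5556
r_2 = 5.6790 / 19.5556 = 0.290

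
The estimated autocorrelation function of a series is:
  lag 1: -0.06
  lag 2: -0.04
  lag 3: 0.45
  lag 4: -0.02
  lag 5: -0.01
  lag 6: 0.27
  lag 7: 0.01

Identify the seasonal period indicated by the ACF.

The largest autocorrelation is r_3 = 0.45, with a weaker echo at lag 6 (0.27); the remaining lags stay at or below 0.01.
The dominant spike at lag 3 indicates a seasonal period of 3.

3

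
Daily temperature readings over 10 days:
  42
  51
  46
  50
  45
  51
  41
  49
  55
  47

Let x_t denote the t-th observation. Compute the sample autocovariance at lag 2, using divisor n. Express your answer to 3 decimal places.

0.202

Mean x̄ = (42 + 51 + 46 + 50 + 45 + 51 + 41 + 49 + 55 + 47)/10 = 47.7000
Σ_{t=1}^{8}(x_t−x̄)(x_{t+2}−x̄) = 2.0200
γ_2 = 2.0200 / 10 = 0.202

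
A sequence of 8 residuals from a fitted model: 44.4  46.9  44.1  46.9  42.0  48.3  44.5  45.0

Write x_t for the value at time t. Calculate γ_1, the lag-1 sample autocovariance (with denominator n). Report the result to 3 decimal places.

-2.823

Mean x̄ = (44.4 + 46.9 + 44.1 + 46.9 + 42.0 + 48.3 + 44.5 + 45.0)/8 = 45.2625
Σ_{t=1}^{7}(x_t−x̄)(x_{t+1}−x̄) = -22.5877
γ_1 = -22.5877 / 8 = -2.823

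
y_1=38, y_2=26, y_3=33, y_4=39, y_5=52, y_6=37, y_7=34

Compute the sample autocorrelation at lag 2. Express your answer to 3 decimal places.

Mean ȳ = (38 + 26 + 33 + 39 + 52 + 37 + 34)/7 = 37.0000
Deviations from mean: 1.0000, -11.0000, -4.0000, 2.0000, 15.0000, 0.0000, -3.0000
Σ(y_t−ȳ)(y_{t+2}−ȳ) = (-4.0000) + (-22.0000) + (-60.0000) + (0.0000) + (-45.0000) = -131.0000
Denominator Σ(y_t−ȳ)² = 376.0000
r_2 = -131.0000 / 376.0000 = -0.348

-0.348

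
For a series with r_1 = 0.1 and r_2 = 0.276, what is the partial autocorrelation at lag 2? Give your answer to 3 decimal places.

0.269

φ_{22} = (r_2 − r_1²) / (1 − r_1²)
r_1² = (0.1)² = 0.01
Numerator = 0.276 − 0.0100 = 0.2660; denominator = 1 − 0.0100 = 0.9900
φ_{22} = 0.2660 / 0.9900 = 0.269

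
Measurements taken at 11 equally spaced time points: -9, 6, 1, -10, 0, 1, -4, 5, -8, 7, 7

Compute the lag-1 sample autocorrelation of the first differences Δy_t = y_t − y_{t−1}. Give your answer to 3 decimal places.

-0.514

First differences Δy: 15, -5, -11, 10, 1, -5, 9, -13, 15, 0
Mean of differences = 1.6000
Numerator Σ(Δy_t−Δȳ)(Δy_{t+1}−Δȳ) = -486.1600
Denominator Σ(Δy_t−Δȳ)² = 946.4000
r_1(Δy) = -486.1600 / 946.4000 = -0.514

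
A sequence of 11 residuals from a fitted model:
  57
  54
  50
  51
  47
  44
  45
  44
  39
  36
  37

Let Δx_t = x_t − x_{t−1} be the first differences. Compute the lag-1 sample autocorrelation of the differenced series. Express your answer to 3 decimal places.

-0.229

First differences Δx: -3, -4, 1, -4, -3, 1, -1, -5, -3, 1
Mean of differences = -2.0000
Numerator Σ(Δx_t−Δx̄)(Δx_{t+1}−Δx̄) = -11.0000
Denominator Σ(Δx_t−Δx̄)² = 48.0000
r_1(Δx) = -11.0000 / 48.0000 = -0.229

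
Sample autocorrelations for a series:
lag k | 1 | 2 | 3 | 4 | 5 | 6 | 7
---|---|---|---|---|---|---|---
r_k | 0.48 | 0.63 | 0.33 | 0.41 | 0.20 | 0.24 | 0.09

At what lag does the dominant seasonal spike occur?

The largest autocorrelation is r_2 = 0.63; the remaining lags stay at or below 0.48.
The dominant spike at lag 2 indicates a seasonal period of 2.

2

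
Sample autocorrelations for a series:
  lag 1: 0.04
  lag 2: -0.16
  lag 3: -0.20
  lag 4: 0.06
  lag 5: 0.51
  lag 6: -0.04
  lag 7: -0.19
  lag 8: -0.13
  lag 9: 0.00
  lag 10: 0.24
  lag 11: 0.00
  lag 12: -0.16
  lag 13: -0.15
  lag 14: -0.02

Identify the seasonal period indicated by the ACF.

5

The largest autocorrelation is r_5 = 0.51, with a weaker echo at lag 10 (0.24); the remaining lags stay at or below 0.06.
The dominant spike at lag 5 indicates a seasonal period of 5.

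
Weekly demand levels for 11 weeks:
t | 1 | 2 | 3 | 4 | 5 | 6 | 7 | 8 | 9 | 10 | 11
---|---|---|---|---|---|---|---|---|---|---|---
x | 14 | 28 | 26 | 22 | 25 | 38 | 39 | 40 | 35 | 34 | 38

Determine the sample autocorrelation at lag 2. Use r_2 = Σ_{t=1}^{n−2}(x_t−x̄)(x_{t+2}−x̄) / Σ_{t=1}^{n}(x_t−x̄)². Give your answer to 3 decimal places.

0.258

Mean x̄ = (14 + 28 + 26 + 22 + 25 + 38 + 39 + 40 + 35 + 34 + 38)/11 = 30.8182
Numerator Σ_{t=1}^{9}(x_t−x̄)(x_{t+2}−x̄) = 182.3884
Denominator Σ(x_t−x̄)² = 707.6364
r_2 = 182.3884 / 707.6364 = 0.258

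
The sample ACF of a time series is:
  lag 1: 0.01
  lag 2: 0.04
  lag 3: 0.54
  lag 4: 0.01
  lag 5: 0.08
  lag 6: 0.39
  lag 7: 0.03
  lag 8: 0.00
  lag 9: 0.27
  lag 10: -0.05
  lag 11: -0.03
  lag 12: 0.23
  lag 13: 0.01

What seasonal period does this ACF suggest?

The largest autocorrelation is r_3 = 0.54, with weaker echoes at lags 6 (0.39), 9 (0.27) and 12 (0.23); the remaining lags stay at or below 0.08.
The dominant spike at lag 3 indicates a seasonal period of 3.

3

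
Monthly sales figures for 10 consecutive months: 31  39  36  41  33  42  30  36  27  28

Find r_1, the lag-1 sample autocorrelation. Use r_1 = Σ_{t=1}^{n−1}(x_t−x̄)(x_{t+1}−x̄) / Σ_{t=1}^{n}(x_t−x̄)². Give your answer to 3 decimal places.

Mean x̄ = (31 + 39 + 36 + 41 + 33 + 42 + 30 + 36 + 27 + 28)/10 = 34.3000
Numerator Σ_{t=1}^{9}(x_t−x̄)(x_{t+1}−x̄) = -21.6900
Denominator Σ(x_t−x̄)² = 256.1000
r_1 = -21.6900 / 256.1000 = -0.085

-0.085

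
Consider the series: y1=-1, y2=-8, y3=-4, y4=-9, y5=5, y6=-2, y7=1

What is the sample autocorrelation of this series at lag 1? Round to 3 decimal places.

-0.233

Mean ȳ = (-1 − 8 − 4 − 9 + 5 − 2 + 1)/7 = -2.5714
Numerator Σ_{t=1}^{6}(y_t−ȳ)(y_{t+1}−ȳ) = -33.8980
Denominator Σ(y_t−ȳ)² = 145.7143
r_1 = -33.8980 / 145.7143 = -0.233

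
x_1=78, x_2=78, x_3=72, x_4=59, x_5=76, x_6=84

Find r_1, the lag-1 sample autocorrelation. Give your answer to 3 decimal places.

Mean x̄ = (78 + 78 + 72 + 59 + 76 + 84)/6 = 74.5000
Deviations from mean: 3.5000, 3.5000, -2.5000, -15.5000, 1.5000, 9.5000
Numerator Σ_{t=1}^{5}(x_t−x̄)(x_{t+1}−x̄) = 33.2500
Denominator Σ(x_t−x̄)² = 363.5000
r_1 = 33.2500 / 363.5000 = 0.091

0.091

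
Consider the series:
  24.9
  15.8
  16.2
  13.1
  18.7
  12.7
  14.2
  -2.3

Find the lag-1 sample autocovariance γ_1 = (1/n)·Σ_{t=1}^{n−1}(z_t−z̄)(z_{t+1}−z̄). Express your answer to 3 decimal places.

0.828

Mean z̄ = (24.9 + 15.8 + 16.2 + 13.1 + 18.7 + 12.7 + 14.2 − 2.3)/8 = 14.1625
Deviations: 10.7375, 1.6375, 2.0375, -1.0625, 4.5375, -1.4625, 0.0375, -16.4625
Σ_{t=1}^{7}(z_t−z̄)(z_{t+1}−z̄) = 6.6248
γ_1 = 6.6248 / 8 = 0.828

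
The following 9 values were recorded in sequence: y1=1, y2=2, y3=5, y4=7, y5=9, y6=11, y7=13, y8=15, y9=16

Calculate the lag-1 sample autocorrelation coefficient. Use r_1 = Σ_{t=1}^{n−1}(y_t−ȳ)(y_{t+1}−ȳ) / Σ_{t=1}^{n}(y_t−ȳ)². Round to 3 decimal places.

0.698

Mean ȳ = (1 + 2 + 5 + 7 + 9 + 11 + 13 + 15 + 16)/9 = 8.7778
Numerator Σ_{t=1}^{8}(y_t−ȳ)(y_{t+1}−ȳ) = 165.7284
Denominator Σ(y_t−ȳ)² = 237.5556
r_1 = 165.7284 / 237.5556 = 0.698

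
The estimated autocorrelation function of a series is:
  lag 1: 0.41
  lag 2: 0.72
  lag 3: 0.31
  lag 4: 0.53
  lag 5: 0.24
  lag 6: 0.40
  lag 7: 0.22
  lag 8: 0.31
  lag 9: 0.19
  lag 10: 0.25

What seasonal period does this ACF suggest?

2

The largest autocorrelation is r_2 = 0.72, with a weaker echo at lag 4 (0.53); the remaining lags stay at or below 0.41.
The dominant spike at lag 2 indicates a seasonal period of 2.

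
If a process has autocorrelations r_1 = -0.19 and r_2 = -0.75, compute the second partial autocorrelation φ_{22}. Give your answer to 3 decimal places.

φ_{22} = (r_2 − r_1²) / (1 − r_1²)
r_1² = (-0.19)² = 0.0361
Numerator = -0.75 − 0.0361 = -0.7861; denominator = 1 − 0.0361 = 0.9639
φ_{22} = -0.7861 / 0.9639 = -0.816

-0.816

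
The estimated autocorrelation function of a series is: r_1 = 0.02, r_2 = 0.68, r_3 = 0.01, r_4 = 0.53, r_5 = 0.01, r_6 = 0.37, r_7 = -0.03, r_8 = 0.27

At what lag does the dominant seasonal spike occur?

2

The largest autocorrelation is r_2 = 0.68, with weaker echoes at lags 4 (0.53), 6 (0.37) and 8 (0.27); the remaining lags stay at or below 0.02.
The dominant spike at lag 2 indicates a seasonal period of 2.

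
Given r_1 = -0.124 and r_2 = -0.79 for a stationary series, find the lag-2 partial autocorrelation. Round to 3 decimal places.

-0.818

φ_{22} = (r_2 − r_1²) / (1 − r_1²)
r_1² = (-0.124)² = 0.015376
Numerator = -0.79 − 0.0154 = -0.8054; denominator = 1 − 0.0154 = 0.9846
φ_{22} = -0.8054 / 0.9846 = -0.818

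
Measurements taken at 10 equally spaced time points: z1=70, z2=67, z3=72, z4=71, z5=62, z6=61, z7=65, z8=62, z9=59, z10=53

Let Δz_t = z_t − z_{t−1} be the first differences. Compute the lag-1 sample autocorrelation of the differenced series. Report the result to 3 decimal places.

-0.062

First differences Δz: -3, 5, -1, -9, -1, 4, -3, -3, -6
Mean of differences = -1.8889
Numerator Σ(Δz_t−Δz̄)(Δz_{t+1}−Δz̄) = -9.6790
Denominator Σ(Δz_t−Δz̄)² = 154.8889
r_1(Δz) = -9.6790 / 154.8889 = -0.062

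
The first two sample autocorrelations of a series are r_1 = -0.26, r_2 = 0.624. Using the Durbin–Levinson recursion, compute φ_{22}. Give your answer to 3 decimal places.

φ_{22} = (r_2 − r_1²) / (1 − r_1²)
r_1² = (-0.26)² = 0.0676
Numerator = 0.624 − 0.0676 = 0.5564; denominator = 1 − 0.0676 = 0.9324
φ_{22} = 0.5564 / 0.9324 = 0.597

0.597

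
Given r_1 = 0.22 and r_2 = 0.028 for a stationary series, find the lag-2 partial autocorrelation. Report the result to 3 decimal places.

-0.021

φ_{22} = (r_2 − r_1²) / (1 − r_1²)
r_1² = (0.22)² = 0.0484
Numerator = 0.028 − 0.0484 = -0.0204; denominator = 1 − 0.0484 = 0.9516
φ_{22} = -0.0204 / 0.9516 = -0.021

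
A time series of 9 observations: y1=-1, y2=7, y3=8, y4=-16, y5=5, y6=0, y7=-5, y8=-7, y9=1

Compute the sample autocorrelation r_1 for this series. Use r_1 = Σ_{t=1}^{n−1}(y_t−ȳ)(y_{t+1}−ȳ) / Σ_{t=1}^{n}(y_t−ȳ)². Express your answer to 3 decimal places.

Mean ȳ = (-1 + 7 + 8 − 16 + 5 + 0 − 5 − 7 + 1)/9 = -0.8889
Numerator Σ_{t=1}^{8}(y_t−ȳ)(y_{t+1}−ȳ) = -138.9012
Denominator Σ(y_t−ȳ)² = 462.8889
r_1 = -138.9012 / 462.8889 = -0.300

-0.300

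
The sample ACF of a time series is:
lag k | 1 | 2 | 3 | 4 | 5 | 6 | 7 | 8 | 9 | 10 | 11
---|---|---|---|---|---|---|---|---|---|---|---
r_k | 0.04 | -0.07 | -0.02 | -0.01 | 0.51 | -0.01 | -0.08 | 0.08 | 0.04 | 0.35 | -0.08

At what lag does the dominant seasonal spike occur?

5

The largest autocorrelation is r_5 = 0.51, with a weaker echo at lag 10 (0.35); the remaining lags stay at or below 0.08.
The dominant spike at lag 5 indicates a seasonal period of 5.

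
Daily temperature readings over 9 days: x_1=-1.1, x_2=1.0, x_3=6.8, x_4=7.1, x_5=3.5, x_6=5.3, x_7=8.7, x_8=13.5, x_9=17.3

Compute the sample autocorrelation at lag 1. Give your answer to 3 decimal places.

0.486

Mean x̄ = (-1.1 + 1.0 + 6.8 + 7.1 + 3.5 + 5.3 + 8.7 + 13.5 + 17.3)/9 = 6.9000
Numerator Σ_{t=1}^{8}(x_t−x̄)(x_{t+1}−x̄) = 130.1700
Denominator Σ(x_t−x̄)² = 267.9400
r_1 = 130.1700 / 267.9400 = 0.486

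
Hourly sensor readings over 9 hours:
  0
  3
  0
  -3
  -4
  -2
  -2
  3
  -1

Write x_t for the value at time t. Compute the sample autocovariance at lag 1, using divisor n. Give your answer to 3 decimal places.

1.247

Mean x̄ = (0 + 3 + 0 − 3 − 4 − 2 − 2 + 3 − 1)/9 = -0.6667
Σ_{t=1}^{8}(x_t−x̄)(x_{t+1}−x̄) = 11.2222
γ_1 = 11.2222 / 9 = 1.247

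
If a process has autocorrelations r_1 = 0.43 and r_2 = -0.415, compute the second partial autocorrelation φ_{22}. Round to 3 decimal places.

-0.736

φ_{22} = (r_2 − r_1²) / (1 − r_1²)
r_1² = (0.43)² = 0.1849
Numerator = -0.415 − 0.1849 = -0.5999; denominator = 1 − 0.1849 = 0.8151
φ_{22} = -0.5999 / 0.8151 = -0.736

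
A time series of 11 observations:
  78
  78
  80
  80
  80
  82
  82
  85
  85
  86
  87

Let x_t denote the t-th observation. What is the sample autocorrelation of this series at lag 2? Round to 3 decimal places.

Mean x̄ = (78 + 78 + 80 + 80 + 80 + 82 + 82 + 85 + 85 + 86 + 87)/11 = 82.0909
Numerator Σ_{t=1}^{9}(x_t−x̄)(x_{t+2}−x̄) = 46.9835
Denominator Σ(x_t−x̄)² = 102.9091
r_2 = 46.9835 / 102.9091 = 0.457

0.457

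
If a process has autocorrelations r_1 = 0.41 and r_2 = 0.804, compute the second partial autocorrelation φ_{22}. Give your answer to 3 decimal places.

φ_{22} = (r_2 − r_1²) / (1 − r_1²)
r_1² = (0.41)² = 0.1681
Numerator = 0.804 − 0.1681 = 0.6359; denominator = 1 − 0.1681 = 0.8319
φ_{22} = 0.6359 / 0.8319 = 0.764

0.764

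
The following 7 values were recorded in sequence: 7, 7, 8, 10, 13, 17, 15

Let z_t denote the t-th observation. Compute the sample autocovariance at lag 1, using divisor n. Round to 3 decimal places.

9.286

Mean z̄ = (7 + 7 + 8 + 10 + 13 + 17 + 15)/7 = 11.0000
Deviations: -4.0000, -4.0000, -3.0000, -1.0000, 2.0000, 6.0000, 4.0000
Σ_{t=1}^{6}(z_t−z̄)(z_{t+1}−z̄) = 65.0000
γ_1 = 65.0000 / 7 = 9.286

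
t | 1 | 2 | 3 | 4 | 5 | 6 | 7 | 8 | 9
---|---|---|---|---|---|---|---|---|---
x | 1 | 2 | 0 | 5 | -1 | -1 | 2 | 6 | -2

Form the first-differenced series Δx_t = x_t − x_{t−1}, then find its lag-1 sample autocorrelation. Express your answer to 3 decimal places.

-0.394

First differences Δx: 1, -2, 5, -6, 0, 3, 4, -8
Mean of differences = -0.3750
Numerator Σ(Δx_t−Δx̄)(Δx_{t+1}−Δx̄) = -60.6406
Denominator Σ(Δx_t−Δx̄)² = 153.8750
r_1(Δx) = -60.6406 / 153.8750 = -0.394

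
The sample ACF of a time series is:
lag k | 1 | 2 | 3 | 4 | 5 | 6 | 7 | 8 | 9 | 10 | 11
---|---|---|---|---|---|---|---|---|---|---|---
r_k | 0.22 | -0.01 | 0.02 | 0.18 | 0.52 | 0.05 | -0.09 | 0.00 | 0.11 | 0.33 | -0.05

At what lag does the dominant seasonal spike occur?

The largest autocorrelation is r_5 = 0.52, with a weaker echo at lag 10 (0.33); the remaining lags stay at or below 0.22.
The dominant spike at lag 5 indicates a seasonal period of 5.

5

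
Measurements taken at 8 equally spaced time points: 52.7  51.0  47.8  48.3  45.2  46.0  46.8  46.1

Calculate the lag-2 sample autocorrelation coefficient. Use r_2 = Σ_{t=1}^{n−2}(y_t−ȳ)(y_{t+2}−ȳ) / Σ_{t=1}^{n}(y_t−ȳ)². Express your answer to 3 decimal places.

0.146

Mean ȳ = (52.7 + 51.0 + 47.8 + 48.3 + 45.2 + 46.0 + 46.8 + 46.1)/8 = 47.9875
Σ(y_t−ȳ)(y_{t+2}−ȳ) = (-0.8836) + (0.9414) + (0.5227) + (-0.6211) + (3.3102) + (3.7514) = 7.0209
Denominator Σ(y_t−ȳ)² = 48.1088
r_2 = 7.0209 / 48.1088 = 0.146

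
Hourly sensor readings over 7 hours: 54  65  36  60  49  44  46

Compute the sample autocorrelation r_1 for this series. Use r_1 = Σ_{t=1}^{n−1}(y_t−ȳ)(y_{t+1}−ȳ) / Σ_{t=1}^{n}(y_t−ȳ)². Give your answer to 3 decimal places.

-0.464

Mean ȳ = (54 + 65 + 36 + 60 + 49 + 44 + 46)/7 = 50.5714
Deviations from mean: 3.4286, 14.4286, -14.5714, 9.4286, -1.5714, -6.5714, -4.5714
Numerator Σ_{t=1}^{6}(y_t−ȳ)(y_{t+1}−ȳ) = -272.6122
Denominator Σ(y_t−ȳ)² = 587.7143
r_1 = -272.6122 / 587.7143 = -0.464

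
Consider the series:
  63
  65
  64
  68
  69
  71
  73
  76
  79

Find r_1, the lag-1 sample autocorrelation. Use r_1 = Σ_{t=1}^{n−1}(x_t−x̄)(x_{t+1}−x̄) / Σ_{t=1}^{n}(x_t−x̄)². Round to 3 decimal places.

Mean x̄ = (63 + 65 + 64 + 68 + 69 + 71 + 73 + 76 + 79)/9 = 69.7778
Numerator Σ_{t=1}^{8}(x_t−x̄)(x_{t+1}−x̄) = 152.0617
Denominator Σ(x_t−x̄)² = 241.5556
r_1 = 152.0617 / 241.5556 = 0.630

0.630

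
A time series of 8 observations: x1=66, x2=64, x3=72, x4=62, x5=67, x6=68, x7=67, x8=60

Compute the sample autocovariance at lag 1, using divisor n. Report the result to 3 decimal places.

Mean x̄ = (66 + 64 + 72 + 62 + 67 + 68 + 67 + 60)/8 = 65.7500
Deviations: 0.2500, -1.7500, 6.2500, -3.7500, 1.2500, 2.2500, 1.2500, -5.7500
Σ_{t=1}^{7}(x_t−x̄)(x_{t+1}−x̄) = -41.0625
γ_1 = -41.0625 / 8 = -5.133

-5.133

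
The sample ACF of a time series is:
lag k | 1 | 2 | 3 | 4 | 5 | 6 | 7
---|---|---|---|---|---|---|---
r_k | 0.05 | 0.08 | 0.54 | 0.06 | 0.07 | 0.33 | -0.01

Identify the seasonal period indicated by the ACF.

The largest autocorrelation is r_3 = 0.54, with a weaker echo at lag 6 (0.33); the remaining lags stay at or below 0.08.
The dominant spike at lag 3 indicates a seasonal period of 3.

3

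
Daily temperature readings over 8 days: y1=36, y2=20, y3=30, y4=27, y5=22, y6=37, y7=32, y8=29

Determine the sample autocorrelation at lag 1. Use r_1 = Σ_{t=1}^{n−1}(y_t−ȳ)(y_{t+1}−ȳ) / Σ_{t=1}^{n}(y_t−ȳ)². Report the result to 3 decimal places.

Mean ȳ = (36 + 20 + 30 + 27 + 22 + 37 + 32 + 29)/8 = 29.1250
Numerator Σ_{t=1}^{7}(y_t−ȳ)(y_{t+1}−ȳ) = -91.2656
Denominator Σ(y_t−ȳ)² = 256.8750
r_1 = -91.2656 / 256.8750 = -0.355

-0.355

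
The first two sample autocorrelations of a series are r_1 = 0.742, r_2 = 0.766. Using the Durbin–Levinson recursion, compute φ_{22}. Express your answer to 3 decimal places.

0.479

φ_{22} = (r_2 − r_1²) / (1 − r_1²)
r_1² = (0.742)² = 0.550564
Numerator = 0.766 − 0.5506 = 0.2154; denominator = 1 − 0.5506 = 0.4494
φ_{22} = 0.2154 / 0.4494 = 0.479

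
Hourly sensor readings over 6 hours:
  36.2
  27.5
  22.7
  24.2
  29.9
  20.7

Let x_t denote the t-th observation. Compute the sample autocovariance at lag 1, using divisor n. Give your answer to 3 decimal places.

Mean x̄ = (36.2 + 27.5 + 22.7 + 24.2 + 29.9 + 20.7)/6 = 26.8667
Σ_{t=1}^{5}(x_t−x̄)(x_{t+1}−x̄) = -12.4111
γ_1 = -12.4111 / 6 = -2.069

-2.069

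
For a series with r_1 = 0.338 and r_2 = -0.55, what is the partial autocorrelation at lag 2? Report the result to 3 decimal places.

φ_{22} = (r_2 − r_1²) / (1 − r_1²)
r_1² = (0.338)² = 0.114244
Numerator = -0.55 − 0.1142 = -0.6642; denominator = 1 − 0.1142 = 0.8858
φ_{22} = -0.6642 / 0.8858 = -0.750

-0.750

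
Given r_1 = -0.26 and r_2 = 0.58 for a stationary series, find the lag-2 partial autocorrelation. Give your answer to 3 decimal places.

φ_{22} = (r_2 − r_1²) / (1 − r_1²)
r_1² = (-0.26)² = 0.0676
Numerator = 0.58 − 0.0676 = 0.5124; denominator = 1 − 0.0676 = 0.9324
φ_{22} = 0.5124 / 0.9324 = 0.550

0.550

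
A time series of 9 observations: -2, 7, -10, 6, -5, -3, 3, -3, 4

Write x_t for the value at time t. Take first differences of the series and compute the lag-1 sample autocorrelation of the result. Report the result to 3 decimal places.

-0.786

First differences Δx: 9, -17, 16, -11, 2, 6, -6, 7
Mean of differences = 0.7500
Numerator Σ(Δx_t−Δx̄)(Δx_{t+1}−Δx̄) = -682.0625
Denominator Σ(Δx_t−Δx̄)² = 867.5000
r_1(Δx) = -682.0625 / 867.5000 = -0.786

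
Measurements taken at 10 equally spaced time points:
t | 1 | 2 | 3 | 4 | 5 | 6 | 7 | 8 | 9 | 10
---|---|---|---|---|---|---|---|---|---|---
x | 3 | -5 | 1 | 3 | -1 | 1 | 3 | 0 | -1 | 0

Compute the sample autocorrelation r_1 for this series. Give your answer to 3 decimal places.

Mean x̄ = (3 − 5 + 1 + 3 − 1 + 1 + 3 + 0 − 1 + 0)/10 = 0.4000
Numerator Σ_{t=1}^{9}(x_t−x̄)(x_{t+1}−x̄) = -18.5600
Denominator Σ(x_t−x̄)² = 54.4000
r_1 = -18.5600 / 54.4000 = -0.341

-0.341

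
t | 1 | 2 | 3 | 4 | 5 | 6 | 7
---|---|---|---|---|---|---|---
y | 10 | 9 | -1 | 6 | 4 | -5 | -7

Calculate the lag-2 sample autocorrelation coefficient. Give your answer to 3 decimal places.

Mean ȳ = (10 + 9 − 1 + 6 + 4 − 5 − 7)/7 = 2.2857
Deviations from mean: 7.7143, 6.7143, -3.2857, 3.7143, 1.7143, -7.2857, -9.2857
Σ(y_t−ȳ)(y_{t+2}−ȳ) = (-25.3469) + (24.9388) + (-5.6327) + (-27.0612) + (-15.9184) = -49.0204
Denominator Σ(y_t−ȳ)² = 271.4286
r_2 = -49.0204 / 271.4286 = -0.181

-0.181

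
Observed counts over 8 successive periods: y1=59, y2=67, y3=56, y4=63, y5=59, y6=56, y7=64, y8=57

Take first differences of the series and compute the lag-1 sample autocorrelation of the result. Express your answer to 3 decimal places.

-0.705

First differences Δy: 8, -11, 7, -4, -3, 8, -7
Mean of differences = -0.2857
Numerator Σ(Δy_t−Δȳ)(Δy_{t+1}−Δȳ) = -261.9388
Denominator Σ(Δy_t−Δȳ)² = 371.4286
r_1(Δy) = -261.9388 / 371.4286 = -0.705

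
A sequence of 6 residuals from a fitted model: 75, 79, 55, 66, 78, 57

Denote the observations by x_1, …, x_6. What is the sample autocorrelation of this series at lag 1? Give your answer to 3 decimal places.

-0.306

Mean x̄ = (75 + 79 + 55 + 66 + 78 + 57)/6 = 68.3333
Deviations from mean: 6.6667, 10.6667, -13.3333, -2.3333, 9.6667, -11.3333
Numerator Σ_{t=1}^{5}(x_t−x̄)(x_{t+1}−x̄) = -172.1111
Denominator Σ(x_t−x̄)² = 563.3333
r_1 = -172.1111 / 563.3333 = -0.306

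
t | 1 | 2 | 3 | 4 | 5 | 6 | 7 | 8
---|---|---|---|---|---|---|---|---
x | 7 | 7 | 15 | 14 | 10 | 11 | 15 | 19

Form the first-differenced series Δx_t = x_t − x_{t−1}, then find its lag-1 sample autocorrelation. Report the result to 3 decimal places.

First differences Δx: 0, 8, -1, -4, 1, 4, 4
Mean of differences = 1.7143
Numerator Σ(Δx_t−Δx̄)(Δx_{t+1}−Δx̄) = -4.6531
Denominator Σ(Δx_t−Δx̄)² = 93.4286
r_1(Δx) = -4.6531 / 93.4286 = -0.050

-0.050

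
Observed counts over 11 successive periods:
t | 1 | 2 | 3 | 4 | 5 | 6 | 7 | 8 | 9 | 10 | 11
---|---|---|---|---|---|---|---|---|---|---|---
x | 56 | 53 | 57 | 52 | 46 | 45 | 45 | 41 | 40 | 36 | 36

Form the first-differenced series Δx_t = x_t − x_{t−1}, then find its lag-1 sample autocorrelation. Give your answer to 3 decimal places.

First differences Δx: -3, 4, -5, -6, -1, 0, -4, -1, -4, 0
Mean of differences = -2.0000
Numerator Σ(Δx_t−Δx̄)(Δx_{t+1}−Δx̄) = -26.0000
Denominator Σ(Δx_t−Δx̄)² = 80.0000
r_1(Δx) = -26.0000 / 80.0000 = -0.325

-0.325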